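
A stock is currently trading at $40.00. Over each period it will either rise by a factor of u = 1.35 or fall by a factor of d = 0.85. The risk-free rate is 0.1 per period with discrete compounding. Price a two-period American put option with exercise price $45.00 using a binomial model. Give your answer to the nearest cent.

Risk-neutral probability p = (1 + 0.1 − 0.85)/(1.35 − 0.85) = 0.2500/0.5000 = 0.5000
Terminal stock prices: S_uu = 72.9, S_ud = 45.9, S_dd = 28.9
Terminal payoffs (K − S): max(-27.9, 0) = 0, max(-0.9, 0) = 0, max(16.1, 0) = 16.1
Node u (S = 54): continuation = 1/1.1·[0.5000·0.0000 + 0.5000·0.0000] = 0.0000; exercise value = 0.0000 ≤ continuation, so V_u = 0.0000
Node d (S = 34): continuation = 1/1.1·[0.5000·0.0000 + 0.5000·16.1000] = 7.3182; exercise value = 11.0000 > continuation, so V_d = 11.0000 (exercise)
Node 0 (S = 40): continuation = 1/1.1·[0.5000·0.0000 + 0.5000·11.0000] = 5.0000; exercise value = 5.0000 ≤ continuation, so V_0 = 5.0000

$5.00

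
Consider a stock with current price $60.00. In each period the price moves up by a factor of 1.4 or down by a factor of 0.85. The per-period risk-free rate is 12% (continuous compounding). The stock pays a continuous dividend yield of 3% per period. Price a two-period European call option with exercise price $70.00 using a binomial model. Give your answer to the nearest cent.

Per-period risk-free factor R = e^0.12 = 1.1275; dividend-adjusted growth = e^(0.12−0.03) = 1.0942.
Risk-neutral probability p = (1.0942 − 0.85)/(1.4 − 0.85) = 0.2442/0.5500 = 0.4440
Terminal stock prices: S_uu = 117.6, S_ud = 71.4, S_dd = 43.35
Terminal payoffs (S − K): max(47.6, 0) = 47.6, max(1.4, 0) = 1.4, max(-26.65, 0) = 0
Node u (S = 84): V_u = e^(−0.12)·[0.4440·47.6000 + 0.5560·1.4000] = 19.4330
Node d (S = 51): V_d = e^(−0.12)·[0.4440·1.4000 + 0.5560·0.0000] = 0.5513
Node 0 (S = 60): V_0 = e^(−0.12)·[0.4440·19.4330 + 0.5560·0.5513] = 7.9236

$7.92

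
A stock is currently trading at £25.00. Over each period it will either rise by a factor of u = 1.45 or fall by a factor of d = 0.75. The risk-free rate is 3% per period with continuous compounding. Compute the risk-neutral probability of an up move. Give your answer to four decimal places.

p = 0.4006

Risk-neutral probability p = (e^0.03 − 0.75)/(1.45 − 0.75) = 0.2805/0.7000 = 0.4006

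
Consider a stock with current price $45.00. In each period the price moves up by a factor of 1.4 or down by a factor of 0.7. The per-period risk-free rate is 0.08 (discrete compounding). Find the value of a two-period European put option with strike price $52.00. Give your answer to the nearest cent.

$8.73

Risk-neutral probability p = (1 + 0.08 − 0.7)/(1.4 − 0.7) = 0.3800/0.7000 = 0.5429
Terminal stock prices: S_uu = 88.2, S_ud = 44.1, S_dd = 22.05
Terminal payoffs (K − S): max(-36.2, 0) = 0, max(7.9, 0) = 7.9, max(29.95, 0) = 29.95
Node u (S = 63): V_u = 1/1.08·[0.5429·0.0000 + 0.4571·7.9000] = 3.3439
Node d (S = 31.5): V_d = 1/1.08·[0.5429·7.9000 + 0.4571·29.9500] = 16.6481
Node 0 (S = 45): V_0 = 1/1.08·[0.5429·3.3439 + 0.4571·16.6481] = 8.7276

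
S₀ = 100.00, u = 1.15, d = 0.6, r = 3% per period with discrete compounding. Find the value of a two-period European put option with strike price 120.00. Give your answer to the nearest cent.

Risk-neutral probability p = (1 + 0.03 − 0.6)/(1.15 − 0.6) = 0.4300/0.5500 = 0.7818
Terminal stock prices: S_uu = 132.2, S_ud = 69, S_dd = 36
Terminal payoffs (K − S): max(-12.25, 0) = 0, max(51, 0) = 51, max(84, 0) = 84
Node u (S = 115): V_u = 1/1.03·[0.7818·0.0000 + 0.2182·51.0000] = 10.8032
Node d (S = 60): V_d = 1/1.03·[0.7818·51.0000 + 0.2182·84.0000] = 56.5049
Node 0 (S = 100): V_0 = 1/1.03·[0.7818·10.8032 + 0.2182·56.5049] = 20.1694

20.17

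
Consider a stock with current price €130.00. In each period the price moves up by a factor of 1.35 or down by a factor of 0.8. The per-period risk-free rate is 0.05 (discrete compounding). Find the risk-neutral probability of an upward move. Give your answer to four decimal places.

p = 0.4545

Risk-neutral probability p = (1 + 0.05 − 0.8)/(1.35 − 0.8) = 0.2500/0.5500 = 0.4545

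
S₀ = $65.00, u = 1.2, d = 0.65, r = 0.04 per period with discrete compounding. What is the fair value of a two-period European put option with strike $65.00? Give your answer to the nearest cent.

Risk-neutral probability p = (1 + 0.04 − 0.65)/(1.2 − 0.65) = 0.3900/0.5500 = 0.7091
Terminal stock prices: S_uu = 93.6, S_ud = 50.7, S_dd = 27.46
Terminal payoffs (K − S): max(-28.6, 0) = 0, max(14.3, 0) = 14.3, max(37.54, 0) = 37.54
Node u (S = 78): V_u = 1/1.04·[0.7091·0.0000 + 0.2909·14.3000] = 4.0000
Node d (S = 42.25): V_d = 1/1.04·[0.7091·14.3000 + 0.2909·37.5375] = 20.2500
Node 0 (S = 65): V_0 = 1/1.04·[0.7091·4.0000 + 0.2909·20.2500] = 8.3916

$8.39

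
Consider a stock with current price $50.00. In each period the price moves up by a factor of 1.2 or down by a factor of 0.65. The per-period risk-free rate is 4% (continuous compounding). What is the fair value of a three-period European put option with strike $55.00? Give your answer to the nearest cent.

Risk-neutral probability p = (e^0.04 − 0.65)/(1.2 − 0.65) = 0.3908/0.5500 = 0.7106
Terminal stock prices: S_uuu = 86.4, S_uud = 46.8, S_udd = 25.35, S_ddd = 13.73
Terminal payoffs (K − S): max(-31.4, 0) = 0, max(8.2, 0) = 8.2, max(29.65, 0) = 29.65, max(41.27, 0) = 41.27
Node uu (S = 72): V_uu = e^(−0.04)·[0.7106·0.0000 + 0.2894·8.2000] = 2.2803
Node ud (S = 39): V_ud = e^(−0.04)·[0.7106·8.2000 + 0.2894·29.6500] = 13.8434
Node dd (S = 21.13): V_dd = e^(−0.04)·[0.7106·29.6500 + 0.2894·41.2687] = 31.7184
Node u (S = 60): V_u = e^(−0.04)·[0.7106·2.2803 + 0.2894·13.8434] = 5.4064
Node d (S = 32.5): V_d = e^(−0.04)·[0.7106·13.8434 + 0.2894·31.7184] = 18.2714
Node 0 (S = 50): V_0 = e^(−0.04)·[0.7106·5.4064 + 0.2894·18.2714] = 8.7720

$8.77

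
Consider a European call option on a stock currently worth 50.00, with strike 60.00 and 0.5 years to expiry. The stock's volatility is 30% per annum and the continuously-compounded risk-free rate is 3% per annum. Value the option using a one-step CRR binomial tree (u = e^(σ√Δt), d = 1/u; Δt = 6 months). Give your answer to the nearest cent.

0.86

CRR parameters: u = e^(σ√Δt) = e^(0.3·√0.5) = 1.2363, d = 1/u = 0.8089
Per-period rate: rΔt = 0.03·0.5 = 0.015, so R = e^0.015 = 1.0151
Risk-neutral probability p = (e^0.015 − 0.8089)/(1.2363 − 0.8089) = 0.2063/0.4275 = 0.4825
Terminal stock prices: S_u = 61.82, S_d = 40.44
Terminal payoffs (S − K): max(1.816, 0) = 1.816, max(-19.56, 0) = 0
Node 0 (S = 50): V_0 = e^(−0.015)·[0.4825·1.8156 + 0.5175·0.0000] = 0.8630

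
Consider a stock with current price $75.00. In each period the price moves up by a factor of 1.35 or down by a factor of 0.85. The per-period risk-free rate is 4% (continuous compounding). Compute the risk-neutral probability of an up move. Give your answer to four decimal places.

p = 0.3816

Risk-neutral probability p = (e^0.04 − 0.85)/(1.35 − 0.85) = 0.1908/0.5000 = 0.3816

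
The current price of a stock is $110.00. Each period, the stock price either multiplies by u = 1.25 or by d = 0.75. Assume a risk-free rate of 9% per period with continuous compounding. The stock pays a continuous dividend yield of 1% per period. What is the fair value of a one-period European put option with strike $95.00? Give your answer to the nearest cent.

Per-period risk-free factor R = e^0.09 = 1.0942; dividend-adjusted growth = e^(0.09−0.01) = 1.0833.
Risk-neutral probability p = (1.0833 − 0.75)/(1.25 − 0.75) = 0.3333/0.5000 = 0.6666
Terminal stock prices: S_u = 137.5, S_d = 82.5
Terminal payoffs (K − S): max(-42.5, 0) = 0, max(12.5, 0) = 12.5
Node 0 (S = 110): V_0 = e^(−0.09)·[0.6666·0.0000 + 0.3334·12.5000] = 3.8091

$3.81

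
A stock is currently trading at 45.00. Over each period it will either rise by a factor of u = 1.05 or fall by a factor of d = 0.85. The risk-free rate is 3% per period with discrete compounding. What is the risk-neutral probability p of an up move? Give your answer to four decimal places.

Risk-neutral probability p = (1 + 0.03 − 0.85)/(1.05 − 0.85) = 0.1800/0.2000 = 0.9000

p = 0.9000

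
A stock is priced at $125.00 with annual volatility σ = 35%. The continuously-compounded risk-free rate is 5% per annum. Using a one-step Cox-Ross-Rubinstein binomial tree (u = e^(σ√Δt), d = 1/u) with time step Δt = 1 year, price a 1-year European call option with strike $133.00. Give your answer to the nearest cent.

$20.48

CRR parameters: u = e^(σ√Δt) = e^(0.35·√1) = 1.4191, d = 1/u = 0.7047
Per-period rate: rΔt = 0.05·1 = 0.05, so R = e^0.05 = 1.0513
Risk-neutral probability p = (e^0.05 − 0.7047)/(1.4191 − 0.7047) = 0.3466/0.7144 = 0.4852
Terminal stock prices: S_u = 177.4, S_d = 88.09
Terminal payoffs (S − K): max(44.38, 0) = 44.38, max(-44.91, 0) = 0
Node 0 (S = 125): V_0 = e^(−0.05)·[0.4852·44.3834 + 0.5148·0.0000] = 20.4826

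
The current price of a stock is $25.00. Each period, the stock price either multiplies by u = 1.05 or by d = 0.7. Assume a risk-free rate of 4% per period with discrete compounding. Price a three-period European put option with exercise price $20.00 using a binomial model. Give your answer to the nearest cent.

$0.07

Risk-neutral probability p = (1 + 0.04 − 0.7)/(1.05 − 0.7) = 0.3400/0.3500 = 0.9714
Terminal stock prices: S_uuu = 28.94, S_uud = 19.29, S_udd = 12.86, S_ddd = 8.575
Terminal payoffs (K − S): max(-8.941, 0) = 0, max(0.7063, 0) = 0.7063, max(7.138, 0) = 7.138, max(11.43, 0) = 11.43
Node uu (S = 27.56): V_uu = 1/1.04·[0.9714·0.0000 + 0.0286·0.7063] = 0.0194
Node ud (S = 18.38): V_ud = 1/1.04·[0.9714·0.7063 + 0.0286·7.1375] = 0.8558
Node dd (S = 12.25): V_dd = 1/1.04·[0.9714·7.1375 + 0.0286·11.4250] = 6.9808
Node u (S = 26.25): V_u = 1/1.04·[0.9714·0.0194 + 0.0286·0.8558] = 0.0416
Node d (S = 17.5): V_d = 1/1.04·[0.9714·0.8558 + 0.0286·6.9808] = 0.9911
Node 0 (S = 25): V_0 = 1/1.04·[0.9714·0.0416 + 0.0286·0.9911] = 0.0661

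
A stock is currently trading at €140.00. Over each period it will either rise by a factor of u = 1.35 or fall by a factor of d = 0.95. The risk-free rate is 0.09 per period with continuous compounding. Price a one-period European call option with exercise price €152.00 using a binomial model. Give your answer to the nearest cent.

€12.19

Risk-neutral probability p = (e^0.09 − 0.95)/(1.35 − 0.95) = 0.1442/0.4000 = 0.3604
Terminal stock prices: S_u = 189, S_d = 133
Terminal payoffs (S − K): max(37, 0) = 37, max(-19, 0) = 0
Node 0 (S = 140): V_0 = e^(−0.09)·[0.3604·37.0000 + 0.6396·0.0000] = 12.1883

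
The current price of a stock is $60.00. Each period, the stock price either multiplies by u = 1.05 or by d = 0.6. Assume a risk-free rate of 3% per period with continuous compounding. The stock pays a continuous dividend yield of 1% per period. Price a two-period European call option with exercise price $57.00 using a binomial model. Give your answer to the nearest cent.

$7.51

Per-period risk-free factor R = e^0.03 = 1.0305; dividend-adjusted growth = e^(0.03−0.01) = 1.0202.
Risk-neutral probability p = (1.0202 − 0.6)/(1.05 − 0.6) = 0.4202/0.4500 = 0.9338
Terminal stock prices: S_uu = 66.15, S_ud = 37.8, S_dd = 21.6
Terminal payoffs (S − K): max(9.15, 0) = 9.15, max(-19.2, 0) = 0, max(-35.4, 0) = 0
Node u (S = 63): V_u = e^(−0.03)·[0.9338·9.1500 + 0.0662·0.0000] = 8.2916
Node d (S = 36): V_d = e^(−0.03)·[0.9338·0.0000 + 0.0662·0.0000] = 0.0000
Node 0 (S = 60): V_0 = e^(−0.03)·[0.9338·8.2916 + 0.0662·0.0000] = 7.5137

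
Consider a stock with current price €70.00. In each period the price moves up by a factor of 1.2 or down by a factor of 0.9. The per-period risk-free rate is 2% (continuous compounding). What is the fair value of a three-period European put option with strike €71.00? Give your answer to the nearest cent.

Risk-neutral probability p = (e^0.02 − 0.9)/(1.2 − 0.9) = 0.1202/0.3000 = 0.4007
Terminal stock prices: S_uuu = 121, S_uud = 90.72, S_udd = 68.04, S_ddd = 51.03
Terminal payoffs (K − S): max(-49.96, 0) = 0, max(-19.72, 0) = 0, max(2.96, 0) = 2.96, max(19.97, 0) = 19.97
Node uu (S = 100.8): V_uu = e^(−0.02)·[0.4007·0.0000 + 0.5993·0.0000] = 0.0000
Node ud (S = 75.6): V_ud = e^(−0.02)·[0.4007·0.0000 + 0.5993·2.9600] = 1.7389
Node dd (S = 56.7): V_dd = e^(−0.02)·[0.4007·2.9600 + 0.5993·19.9700] = 12.8941
Node u (S = 84): V_u = e^(−0.02)·[0.4007·0.0000 + 0.5993·1.7389] = 1.0215
Node d (S = 63): V_d = e^(−0.02)·[0.4007·1.7389 + 0.5993·12.8941] = 8.2577
Node 0 (S = 70): V_0 = e^(−0.02)·[0.4007·1.0215 + 0.5993·8.2577] = 5.2523

€5.25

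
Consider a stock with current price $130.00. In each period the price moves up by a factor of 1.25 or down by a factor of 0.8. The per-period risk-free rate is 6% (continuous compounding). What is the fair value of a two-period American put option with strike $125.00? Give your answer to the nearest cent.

$8.27

Risk-neutral probability p = (e^0.06 − 0.8)/(1.25 − 0.8) = 0.2618/0.4500 = 0.5819
Terminal stock prices: S_uu = 203.1, S_ud = 130, S_dd = 83.2
Terminal payoffs (K − S): max(-78.12, 0) = 0, max(-5, 0) = 0, max(41.8, 0) = 41.8
Node u (S = 162.5): continuation = e^(−0.06)·[0.5819·0.0000 + 0.4181·0.0000] = 0.0000; exercise value = 0.0000 ≤ continuation, so V_u = 0.0000
Node d (S = 104): continuation = e^(−0.06)·[0.5819·0.0000 + 0.4181·41.8000] = 16.4604; exercise value = 21.0000 > continuation, so V_d = 21.0000 (exercise)
Node 0 (S = 130): continuation = e^(−0.06)·[0.5819·0.0000 + 0.4181·21.0000] = 8.2696; exercise value = 0.0000 ≤ continuation, so V_0 = 8.2696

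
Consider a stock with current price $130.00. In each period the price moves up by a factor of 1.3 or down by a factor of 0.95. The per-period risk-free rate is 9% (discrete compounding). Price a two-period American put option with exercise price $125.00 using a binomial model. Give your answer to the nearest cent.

$2.33

Risk-neutral probability p = (1 + 0.09 − 0.95)/(1.3 − 0.95) = 0.1400/0.3500 = 0.4000
Terminal stock prices: S_uu = 219.7, S_ud = 160.5, S_dd = 117.3
Terminal payoffs (K − S): max(-94.7, 0) = 0, max(-35.55, 0) = 0, max(7.675, 0) = 7.675
Node u (S = 169): continuation = 1/1.09·[0.4000·0.0000 + 0.6000·0.0000] = 0.0000; exercise value = 0.0000 ≤ continuation, so V_u = 0.0000
Node d (S = 123.5): continuation = 1/1.09·[0.4000·0.0000 + 0.6000·7.6750] = 4.2248; exercise value = 1.5000 ≤ continuation, so V_d = 4.2248
Node 0 (S = 130): continuation = 1/1.09·[0.4000·0.0000 + 0.6000·4.2248] = 2.3256; exercise value = 0.0000 ≤ continuation, so V_0 = 2.3256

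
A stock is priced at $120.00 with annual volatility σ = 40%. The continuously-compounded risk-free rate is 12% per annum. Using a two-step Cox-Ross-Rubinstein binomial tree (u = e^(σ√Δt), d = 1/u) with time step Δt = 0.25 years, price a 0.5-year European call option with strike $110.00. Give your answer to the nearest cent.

$22.67

CRR parameters: u = e^(σ√Δt) = e^(0.4·√0.25) = 1.2214, d = 1/u = 0.8187
Per-period rate: rΔt = 0.12·0.25 = 0.03, so R = e^0.03 = 1.0305
Risk-neutral probability p = (e^0.03 − 0.8187)/(1.2214 − 0.8187) = 0.2117/0.4027 = 0.5258
Terminal stock prices: S_uu = 179, S_ud = 120, S_dd = 80.44
Terminal payoffs (S − K): max(69.02, 0) = 69.02, max(10, 0) = 10, max(-29.56, 0) = 0
Node u (S = 146.6): V_u = e^(−0.03)·[0.5258·69.0190 + 0.4742·10.0000] = 39.8193
Node d (S = 98.25): V_d = e^(−0.03)·[0.5258·10.0000 + 0.4742·0.0000] = 5.1026
Node 0 (S = 120): V_0 = e^(−0.03)·[0.5258·39.8193 + 0.4742·5.1026] = 22.6663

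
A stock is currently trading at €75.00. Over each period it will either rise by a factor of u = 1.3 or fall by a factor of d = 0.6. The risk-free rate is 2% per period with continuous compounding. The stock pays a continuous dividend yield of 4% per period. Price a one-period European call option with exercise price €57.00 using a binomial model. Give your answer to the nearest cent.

€21.56

Per-period risk-free factor R = e^0.02 = 1.0202; dividend-adjusted growth = e^(0.02−0.04) = 0.9802.
Risk-neutral probability p = (0.9802 − 0.6)/(1.3 − 0.6) = 0.3802/0.7000 = 0.5431
Terminal stock prices: S_u = 97.5, S_d = 45
Terminal payoffs (S − K): max(40.5, 0) = 40.5, max(-12, 0) = 0
Node 0 (S = 75): V_0 = e^(−0.02)·[0.5431·40.5000 + 0.4569·0.0000] = 21.5616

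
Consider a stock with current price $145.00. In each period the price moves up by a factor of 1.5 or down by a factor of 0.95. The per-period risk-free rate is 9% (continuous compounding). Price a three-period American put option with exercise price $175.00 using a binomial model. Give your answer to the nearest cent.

$30.00

Risk-neutral probability p = (e^0.09 − 0.95)/(1.5 − 0.95) = 0.1442/0.5500 = 0.2621
Terminal stock prices: S_uuu = 489.4, S_uud = 309.9, S_udd = 196.3, S_ddd = 124.3
Terminal payoffs (K − S): max(-314.4, 0) = 0, max(-134.9, 0) = 0, max(-21.29, 0) = 0, max(50.68, 0) = 50.68
Node uu (S = 326.2): continuation = e^(−0.09)·[0.2621·0.0000 + 0.7379·0.0000] = 0.0000; exercise value = 0.0000 ≤ continuation, so V_uu = 0.0000
Node ud (S = 206.6): continuation = e^(−0.09)·[0.2621·0.0000 + 0.7379·0.0000] = 0.0000; exercise value = 0.0000 ≤ continuation, so V_ud = 0.0000
Node dd (S = 130.9): continuation = e^(−0.09)·[0.2621·0.0000 + 0.7379·50.6806] = 34.1769; exercise value = 44.1375 > continuation, so V_dd = 44.1375 (exercise)
Node u (S = 217.5): continuation = e^(−0.09)·[0.2621·0.0000 + 0.7379·0.0000] = 0.0000; exercise value = 0.0000 ≤ continuation, so V_u = 0.0000
Node d (S = 137.8): continuation = e^(−0.09)·[0.2621·0.0000 + 0.7379·44.1375] = 29.7645; exercise value = 37.2500 > continuation, so V_d = 37.2500 (exercise)
Node 0 (S = 145): continuation = e^(−0.09)·[0.2621·0.0000 + 0.7379·37.2500] = 25.1198; exercise value = 30.0000 > continuation, so V_0 = 30.0000 (exercise)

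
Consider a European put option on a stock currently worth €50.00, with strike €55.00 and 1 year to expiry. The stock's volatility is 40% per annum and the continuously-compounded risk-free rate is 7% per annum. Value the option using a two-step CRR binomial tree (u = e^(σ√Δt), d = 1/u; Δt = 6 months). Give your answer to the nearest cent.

CRR parameters: u = e^(σ√Δt) = e^(0.4·√0.5) = 1.3269, d = 1/u = 0.7536
Per-period rate: rΔt = 0.07·0.5 = 0.035, so R = e^0.035 = 1.0356
Risk-neutral probability p = (e^0.035 − 0.7536)/(1.3269 − 0.7536) = 0.2820/0.5733 = 0.4919
Terminal stock prices: S_uu = 88.03, S_ud = 50, S_dd = 28.4
Terminal payoffs (K − S): max(-33.03, 0) = 0, max(5, 0) = 5, max(26.6, 0) = 26.6
Node u (S = 66.34): V_u = e^(−0.035)·[0.4919·0.0000 + 0.5081·5.0000] = 2.4532
Node d (S = 37.68): V_d = e^(−0.035)·[0.4919·5.0000 + 0.5081·26.6015] = 15.4264
Node 0 (S = 50): V_0 = e^(−0.035)·[0.4919·2.4532 + 0.5081·15.4264] = 8.7339

€8.73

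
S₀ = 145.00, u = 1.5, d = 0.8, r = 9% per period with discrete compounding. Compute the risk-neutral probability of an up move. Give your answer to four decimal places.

p = 0.4143

Risk-neutral probability p = (1 + 0.09 − 0.8)/(1.5 − 0.8) = 0.2900/0.7000 = 0.4143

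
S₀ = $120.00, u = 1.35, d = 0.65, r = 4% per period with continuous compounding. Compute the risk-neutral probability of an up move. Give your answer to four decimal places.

p = 0.5583

Risk-neutral probability p = (e^0.04 − 0.65)/(1.35 − 0.65) = 0.3908/0.7000 = 0.5583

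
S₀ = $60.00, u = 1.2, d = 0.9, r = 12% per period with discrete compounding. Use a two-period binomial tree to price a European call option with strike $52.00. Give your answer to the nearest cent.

$18.74

Risk-neutral probability p = (1 + 0.12 − 0.9)/(1.2 − 0.9) = 0.2200/0.3000 = 0.7333
Terminal stock prices: S_uu = 86.4, S_ud = 64.8, S_dd = 48.6
Terminal payoffs (S − K): max(34.4, 0) = 34.4, max(12.8, 0) = 12.8, max(-3.4, 0) = 0
Node u (S = 72): V_u = 1/1.12·[0.7333·34.4000 + 0.2667·12.8000] = 25.5714
Node d (S = 54): V_d = 1/1.12·[0.7333·12.8000 + 0.2667·0.0000] = 8.3810
Node 0 (S = 60): V_0 = 1/1.12·[0.7333·25.5714 + 0.2667·8.3810] = 18.7387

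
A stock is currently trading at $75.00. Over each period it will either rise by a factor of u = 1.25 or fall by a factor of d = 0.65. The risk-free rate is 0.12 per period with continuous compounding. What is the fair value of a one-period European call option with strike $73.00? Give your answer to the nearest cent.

Risk-neutral probability p = (e^0.12 − 0.65)/(1.25 − 0.65) = 0.4775/0.6000 = 0.7958
Terminal stock prices: S_u = 93.75, S_d = 48.75
Terminal payoffs (S − K): max(20.75, 0) = 20.75, max(-24.25, 0) = 0
Node 0 (S = 75): V_0 = e^(−0.12)·[0.7958·20.7500 + 0.2042·0.0000] = 14.6461

$14.65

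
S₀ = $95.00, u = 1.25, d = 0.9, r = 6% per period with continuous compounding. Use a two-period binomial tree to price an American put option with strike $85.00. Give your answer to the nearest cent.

$2.06

Risk-neutral probability p = (e^0.06 − 0.9)/(1.25 − 0.9) = 0.1618/0.3500 = 0.4624
Terminal stock prices: S_uu = 148.4, S_ud = 106.9, S_dd = 76.95
Terminal payoffs (K − S): max(-63.44, 0) = 0, max(-21.88, 0) = 0, max(8.05, 0) = 8.05
Node u (S = 118.8): continuation = e^(−0.06)·[0.4624·0.0000 + 0.5376·0.0000] = 0.0000; exercise value = 0.0000 ≤ continuation, so V_u = 0.0000
Node d (S = 85.5): continuation = e^(−0.06)·[0.4624·0.0000 + 0.5376·8.0500] = 4.0757; exercise value = 0.0000 ≤ continuation, so V_d = 4.0757
Node 0 (S = 95): continuation = e^(−0.06)·[0.4624·0.0000 + 0.5376·4.0757] = 2.0636; exercise value = 0.0000 ≤ continuation, so V_0 = 2.0636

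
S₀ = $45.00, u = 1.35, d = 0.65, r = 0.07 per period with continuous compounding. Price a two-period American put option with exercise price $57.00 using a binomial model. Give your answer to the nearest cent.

Risk-neutral probability p = (e^0.07 − 0.65)/(1.35 − 0.65) = 0.4225/0.7000 = 0.6036
Terminal stock prices: S_uu = 82.01, S_ud = 39.49, S_dd = 19.01
Terminal payoffs (K − S): max(-25.01, 0) = 0, max(17.51, 0) = 17.51, max(37.99, 0) = 37.99
Node u (S = 60.75): continuation = e^(−0.07)·[0.6036·0.0000 + 0.3964·17.5125] = 6.4729; exercise value = 0.0000 ≤ continuation, so V_u = 6.4729
Node d (S = 29.25): continuation = e^(−0.07)·[0.6036·17.5125 + 0.3964·37.9875] = 23.8964; exercise value = 27.7500 > continuation, so V_d = 27.7500 (exercise)
Node 0 (S = 45): continuation = e^(−0.07)·[0.6036·6.4729 + 0.3964·27.7500] = 13.8997; exercise value = 12.0000 ≤ continuation, so V_0 = 13.8997

$13.90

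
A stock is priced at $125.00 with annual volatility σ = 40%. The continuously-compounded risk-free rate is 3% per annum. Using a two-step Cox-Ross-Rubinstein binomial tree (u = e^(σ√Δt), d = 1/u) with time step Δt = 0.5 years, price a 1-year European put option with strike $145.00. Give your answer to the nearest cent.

CRR parameters: u = e^(σ√Δt) = e^(0.4·√0.5) = 1.3269, d = 1/u = 0.7536
Per-period rate: rΔt = 0.03·0.5 = 0.015, so R = e^0.015 = 1.0151
Risk-neutral probability p = (e^0.015 − 0.7536)/(1.3269 − 0.7536) = 0.2615/0.5733 = 0.4561
Terminal stock prices: S_uu = 220.1, S_ud = 125, S_dd = 71
Terminal payoffs (K − S): max(-75.08, 0) = 0, max(20, 0) = 20, max(74, 0) = 74
Node u (S = 165.9): V_u = e^(−0.015)·[0.4561·0.0000 + 0.5439·20.0000] = 10.7156
Node d (S = 94.2): V_d = e^(−0.015)·[0.4561·20.0000 + 0.5439·74.0037] = 48.6364
Node 0 (S = 125): V_0 = e^(−0.015)·[0.4561·10.7156 + 0.5439·48.6364] = 30.8734

$30.87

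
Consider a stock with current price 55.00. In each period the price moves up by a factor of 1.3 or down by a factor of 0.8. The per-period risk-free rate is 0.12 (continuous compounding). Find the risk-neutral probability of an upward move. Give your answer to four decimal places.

p = 0.6550

Risk-neutral probability p = (e^0.12 − 0.8)/(1.3 − 0.8) = 0.3275/0.5000 = 0.6550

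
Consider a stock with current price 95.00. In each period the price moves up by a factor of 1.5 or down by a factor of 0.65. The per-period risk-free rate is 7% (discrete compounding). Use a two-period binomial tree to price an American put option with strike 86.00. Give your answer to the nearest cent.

Risk-neutral probability p = (1 + 0.07 − 0.65)/(1.5 − 0.65) = 0.4200/0.8500 = 0.4941
Terminal stock prices: S_uu = 213.8, S_ud = 92.62, S_dd = 40.14
Terminal payoffs (K − S): max(-127.8, 0) = 0, max(-6.625, 0) = 0, max(45.86, 0) = 45.86
Node u (S = 142.5): continuation = 1/1.07·[0.4941·0.0000 + 0.5059·0.0000] = 0.0000; exercise value = 0.0000 ≤ continuation, so V_u = 0.0000
Node d (S = 61.75): continuation = 1/1.07·[0.4941·0.0000 + 0.5059·45.8625] = 21.6832; exercise value = 24.2500 > continuation, so V_d = 24.2500 (exercise)
Node 0 (S = 95): continuation = 1/1.07·[0.4941·0.0000 + 0.5059·24.2500] = 11.4651; exercise value = 0.0000 ≤ continuation, so V_0 = 11.4651

11.47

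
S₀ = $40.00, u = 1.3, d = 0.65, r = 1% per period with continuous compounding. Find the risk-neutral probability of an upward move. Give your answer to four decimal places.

Risk-neutral probability p = (e^0.01 − 0.65)/(1.3 − 0.65) = 0.3601/0.6500 = 0.5539

p = 0.5539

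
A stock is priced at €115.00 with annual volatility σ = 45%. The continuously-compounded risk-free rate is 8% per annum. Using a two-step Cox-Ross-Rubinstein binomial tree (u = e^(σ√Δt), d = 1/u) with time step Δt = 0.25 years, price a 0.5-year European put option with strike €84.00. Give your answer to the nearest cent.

€2.68

CRR parameters: u = e^(σ√Δt) = e^(0.45·√0.25) = 1.2523, d = 1/u = 0.7985
Per-period rate: rΔt = 0.08·0.25 = 0.02, so R = e^0.02 = 1.0202
Risk-neutral probability p = (e^0.02 − 0.7985)/(1.2523 − 0.7985) = 0.2217/0.4538 = 0.4885
Terminal stock prices: S_uu = 180.4, S_ud = 115, S_dd = 73.33
Terminal payoffs (K − S): max(-96.36, 0) = 0, max(-31, 0) = 0, max(10.67, 0) = 10.67
Node u (S = 144): V_u = e^(−0.02)·[0.4885·0.0000 + 0.5115·0.0000] = 0.0000
Node d (S = 91.83): V_d = e^(−0.02)·[0.4885·0.0000 + 0.5115·10.6728] = 5.3510
Node 0 (S = 115): V_0 = e^(−0.02)·[0.4885·0.0000 + 0.5115·5.3510] = 2.6828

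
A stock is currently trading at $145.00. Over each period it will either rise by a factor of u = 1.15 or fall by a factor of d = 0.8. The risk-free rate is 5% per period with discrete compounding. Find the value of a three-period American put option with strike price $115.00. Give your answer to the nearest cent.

Risk-neutral probability p = (1 + 0.05 − 0.8)/(1.15 − 0.8) = 0.2500/0.3500 = 0.7143
Terminal stock prices: S_uuu = 220.5, S_uud = 153.4, S_udd = 106.7, S_ddd = 74.24
Terminal payoffs (K − S): max(-105.5, 0) = 0, max(-38.41, 0) = 0, max(8.28, 0) = 8.28, max(40.76, 0) = 40.76
Node uu (S = 191.8): continuation = 1/1.05·[0.7143·0.0000 + 0.2857·0.0000] = 0.0000; exercise value = 0.0000 ≤ continuation, so V_uu = 0.0000
Node ud (S = 133.4): continuation = 1/1.05·[0.7143·0.0000 + 0.2857·8.2800] = 2.2531; exercise value = 0.0000 ≤ continuation, so V_ud = 2.2531
Node dd (S = 92.8): continuation = 1/1.05·[0.7143·8.2800 + 0.2857·40.7600] = 16.7238; exercise value = 22.2000 > continuation, so V_dd = 22.2000 (exercise)
Node u (S = 166.8): continuation = 1/1.05·[0.7143·0.0000 + 0.2857·2.2531] = 0.6131; exercise value = 0.0000 ≤ continuation, so V_u = 0.6131
Node d (S = 116): continuation = 1/1.05·[0.7143·2.2531 + 0.2857·22.2000] = 7.5735; exercise value = 0.0000 ≤ continuation, so V_d = 7.5735
Node 0 (S = 145): continuation = 1/1.05·[0.7143·0.6131 + 0.2857·7.5735] = 2.4779; exercise value = 0.0000 ≤ continuation, so V_0 = 2.4779

$2.48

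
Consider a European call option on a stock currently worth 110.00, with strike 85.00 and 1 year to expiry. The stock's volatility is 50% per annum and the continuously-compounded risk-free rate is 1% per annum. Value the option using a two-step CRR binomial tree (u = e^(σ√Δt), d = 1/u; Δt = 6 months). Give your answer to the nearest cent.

36.11

CRR parameters: u = e^(σ√Δt) = e^(0.5·√0.5) = 1.4241, d = 1/u = 0.7022
Per-period rate: rΔt = 0.01·0.5 = 0.005, so R = e^0.005 = 1.0050
Risk-neutral probability p = (e^0.005 − 0.7022)/(1.4241 − 0.7022) = 0.3028/0.7219 = 0.4195
Terminal stock prices: S_uu = 223.1, S_ud = 110, S_dd = 54.24
Terminal payoffs (S − K): max(138.1, 0) = 138.1, max(25, 0) = 25, max(-30.76, 0) = 0
Node u (S = 156.7): V_u = e^(−0.005)·[0.4195·138.0926 + 0.5805·25.0000] = 72.0770
Node d (S = 77.24): V_d = e^(−0.005)·[0.4195·25.0000 + 0.5805·0.0000] = 10.4343
Node 0 (S = 110): V_0 = e^(−0.005)·[0.4195·72.0770 + 0.5805·10.4343] = 36.1102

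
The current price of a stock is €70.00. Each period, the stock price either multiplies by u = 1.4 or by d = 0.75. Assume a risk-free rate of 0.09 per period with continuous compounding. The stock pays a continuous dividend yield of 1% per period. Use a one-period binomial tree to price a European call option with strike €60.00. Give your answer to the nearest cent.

€17.81

Per-period risk-free factor R = e^0.09 = 1.0942; dividend-adjusted growth = e^(0.09−0.01) = 1.0833.
Risk-neutral probability p = (1.0833 − 0.75)/(1.4 − 0.75) = 0.3333/0.6500 = 0.5127
Terminal stock prices: S_u = 98, S_d = 52.5
Terminal payoffs (S − K): max(38, 0) = 38, max(-7.5, 0) = 0
Node 0 (S = 70): V_0 = e^(−0.09)·[0.5127·38.0000 + 0.4873·0.0000] = 17.8075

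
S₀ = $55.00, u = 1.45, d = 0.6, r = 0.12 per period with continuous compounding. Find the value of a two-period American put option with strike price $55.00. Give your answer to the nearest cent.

$8.73

Risk-neutral probability p = (e^0.12 − 0.6)/(1.45 − 0.6) = 0.5275/0.8500 = 0.6206
Terminal stock prices: S_uu = 115.6, S_ud = 47.85, S_dd = 19.8
Terminal payoffs (K − S): max(-60.64, 0) = 0, max(7.15, 0) = 7.15, max(35.2, 0) = 35.2
Node u (S = 79.75): continuation = e^(−0.12)·[0.6206·0.0000 + 0.3794·7.1500] = 2.4061; exercise value = 0.0000 ≤ continuation, so V_u = 2.4061
Node d (S = 33): continuation = e^(−0.12)·[0.6206·7.1500 + 0.3794·35.2000] = 15.7806; exercise value = 22.0000 > continuation, so V_d = 22.0000 (exercise)
Node 0 (S = 55): continuation = e^(−0.12)·[0.6206·2.4061 + 0.3794·22.0000] = 8.7276; exercise value = 0.0000 ≤ continuation, so V_0 = 8.7276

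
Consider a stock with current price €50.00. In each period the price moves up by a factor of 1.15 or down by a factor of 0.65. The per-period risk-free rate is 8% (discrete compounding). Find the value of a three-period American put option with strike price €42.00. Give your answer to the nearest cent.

Risk-neutral probability p = (1 + 0.08 − 0.65)/(1.15 − 0.65) = 0.4300/0.5000 = 0.8600
Terminal stock prices: S_uuu = 76.04, S_uud = 42.98, S_udd = 24.29, S_ddd = 13.73
Terminal payoffs (K − S): max(-34.04, 0) = 0, max(-0.9812, 0) = 0, max(17.71, 0) = 17.71, max(28.27, 0) = 28.27
Node uu (S = 66.12): continuation = 1/1.08·[0.8600·0.0000 + 0.1400·0.0000] = 0.0000; exercise value = 0.0000 ≤ continuation, so V_uu = 0.0000
Node ud (S = 37.38): continuation = 1/1.08·[0.8600·0.0000 + 0.1400·17.7063] = 2.2953; exercise value = 4.6250 > continuation, so V_ud = 4.6250 (exercise)
Node dd (S = 21.13): continuation = 1/1.08·[0.8600·17.7063 + 0.1400·28.2687] = 17.7639; exercise value = 20.8750 > continuation, so V_dd = 20.8750 (exercise)
Node u (S = 57.5): continuation = 1/1.08·[0.8600·0.0000 + 0.1400·4.6250] = 0.5995; exercise value = 0.0000 ≤ continuation, so V_u = 0.5995
Node d (S = 32.5): continuation = 1/1.08·[0.8600·4.6250 + 0.1400·20.8750] = 6.3889; exercise value = 9.5000 > continuation, so V_d = 9.5000 (exercise)
Node 0 (S = 50): continuation = 1/1.08·[0.8600·0.5995 + 0.1400·9.5000] = 1.7089; exercise value = 0.0000 ≤ continuation, so V_0 = 1.7089

€1.71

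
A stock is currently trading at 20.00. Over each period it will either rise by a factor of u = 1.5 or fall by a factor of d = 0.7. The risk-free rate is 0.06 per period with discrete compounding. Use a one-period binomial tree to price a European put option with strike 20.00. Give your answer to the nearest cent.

Risk-neutral probability p = (1 + 0.06 − 0.7)/(1.5 − 0.7) = 0.3600/0.8000 = 0.4500
Terminal stock prices: S_u = 30, S_d = 14
Terminal payoffs (K − S): max(-10, 0) = 0, max(6, 0) = 6
Node 0 (S = 20): V_0 = 1/1.06·[0.4500·0.0000 + 0.5500·6.0000] = 3.1132

3.11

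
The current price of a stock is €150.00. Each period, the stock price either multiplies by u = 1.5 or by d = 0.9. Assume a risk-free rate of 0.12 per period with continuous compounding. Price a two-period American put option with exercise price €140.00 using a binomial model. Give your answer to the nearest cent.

Risk-neutral probability p = (e^0.12 − 0.9)/(1.5 − 0.9) = 0.2275/0.6000 = 0.3792
Terminal stock prices: S_uu = 337.5, S_ud = 202.5, S_dd = 121.5
Terminal payoffs (K − S): max(-197.5, 0) = 0, max(-62.5, 0) = 0, max(18.5, 0) = 18.5
Node u (S = 225): continuation = e^(−0.12)·[0.3792·0.0000 + 0.6208·0.0000] = 0.0000; exercise value = 0.0000 ≤ continuation, so V_u = 0.0000
Node d (S = 135): continuation = e^(−0.12)·[0.3792·0.0000 + 0.6208·18.5000] = 10.1867; exercise value = 5.0000 ≤ continuation, so V_d = 10.1867
Node 0 (S = 150): continuation = e^(−0.12)·[0.3792·0.0000 + 0.6208·10.1867] = 5.6092; exercise value = 0.0000 ≤ continuation, so V_0 = 5.6092

€5.61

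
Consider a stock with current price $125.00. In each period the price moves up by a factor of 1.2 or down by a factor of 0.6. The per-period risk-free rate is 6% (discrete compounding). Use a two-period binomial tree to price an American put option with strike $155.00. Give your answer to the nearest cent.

Risk-neutral probability p = (1 + 0.06 − 0.6)/(1.2 − 0.6) = 0.4600/0.6000 = 0.7667
Terminal stock prices: S_uu = 180, S_ud = 90, S_dd = 45
Terminal payoffs (K − S): max(-25, 0) = 0, max(65, 0) = 65, max(110, 0) = 110
Node u (S = 150): continuation = 1/1.06·[0.7667·0.0000 + 0.2333·65.0000] = 14.3082; exercise value = 5.0000 ≤ continuation, so V_u = 14.3082
Node d (S = 75): continuation = 1/1.06·[0.7667·65.0000 + 0.2333·110.0000] = 71.2264; exercise value = 80.0000 > continuation, so V_d = 80.0000 (exercise)
Node 0 (S = 125): continuation = 1/1.06·[0.7667·14.3082 + 0.2333·80.0000] = 27.9587; exercise value = 30.0000 > continuation, so V_0 = 30.0000 (exercise)

$30.00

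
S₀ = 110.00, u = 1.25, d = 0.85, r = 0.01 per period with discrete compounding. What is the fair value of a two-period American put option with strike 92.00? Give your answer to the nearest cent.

4.42

Risk-neutral probability p = (1 + 0.01 − 0.85)/(1.25 − 0.85) = 0.1600/0.4000 = 0.4000
Terminal stock prices: S_uu = 171.9, S_ud = 116.9, S_dd = 79.47
Terminal payoffs (K − S): max(-79.88, 0) = 0, max(-24.88, 0) = 0, max(12.53, 0) = 12.53
Node u (S = 137.5): continuation = 1/1.01·[0.4000·0.0000 + 0.6000·0.0000] = 0.0000; exercise value = 0.0000 ≤ continuation, so V_u = 0.0000
Node d (S = 93.5): continuation = 1/1.01·[0.4000·0.0000 + 0.6000·12.5250] = 7.4406; exercise value = 0.0000 ≤ continuation, so V_d = 7.4406
Node 0 (S = 110): continuation = 1/1.01·[0.4000·0.0000 + 0.6000·7.4406] = 4.4202; exercise value = 0.0000 ≤ continuation, so V_0 = 4.4202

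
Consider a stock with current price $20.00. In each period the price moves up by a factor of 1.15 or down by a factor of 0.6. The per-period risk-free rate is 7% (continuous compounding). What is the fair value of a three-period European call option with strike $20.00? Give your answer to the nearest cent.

Risk-neutral probability p = (e^0.07 − 0.6)/(1.15 − 0.6) = 0.4725/0.5500 = 0.8591
Terminal stock prices: S_uuu = 30.42, S_uud = 15.87, S_udd = 8.28, S_ddd = 4.32
Terminal payoffs (S − K): max(10.42, 0) = 10.42, max(-4.13, 0) = 0, max(-11.72, 0) = 0, max(-15.68, 0) = 0
Node uu (S = 26.45): V_uu = e^(−0.07)·[0.8591·10.4175 + 0.1409·0.0000] = 8.3447
Node ud (S = 13.8): V_ud = e^(−0.07)·[0.8591·0.0000 + 0.1409·0.0000] = 0.0000
Node dd (S = 7.2): V_dd = e^(−0.07)·[0.8591·0.0000 + 0.1409·0.0000] = 0.0000
Node u (S = 23): V_u = e^(−0.07)·[0.8591·8.3447 + 0.1409·0.0000] = 6.6843
Node d (S = 12): V_d = e^(−0.07)·[0.8591·0.0000 + 0.1409·0.0000] = 0.0000
Node 0 (S = 20): V_0 = e^(−0.07)·[0.8591·6.6843 + 0.1409·0.0000] = 5.3543

$5.35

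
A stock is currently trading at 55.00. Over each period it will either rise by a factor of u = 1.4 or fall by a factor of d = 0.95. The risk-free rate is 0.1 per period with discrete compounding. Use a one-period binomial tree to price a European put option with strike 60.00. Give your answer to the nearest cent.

4.70

Risk-neutral probability p = (1 + 0.1 − 0.95)/(1.4 − 0.95) = 0.1500/0.4500 = 0.3333
Terminal stock prices: S_u = 77, S_d = 52.25
Terminal payoffs (K − S): max(-17, 0) = 0, max(7.75, 0) = 7.75
Node 0 (S = 55): V_0 = 1/1.1·[0.3333·0.0000 + 0.6667·7.7500] = 4.6970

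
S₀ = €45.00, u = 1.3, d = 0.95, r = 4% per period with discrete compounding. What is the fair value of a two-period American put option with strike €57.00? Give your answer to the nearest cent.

€12.00

Risk-neutral probability p = (1 + 0.04 − 0.95)/(1.3 − 0.95) = 0.0900/0.3500 = 0.2571
Terminal stock prices: S_uu = 76.05, S_ud = 55.57, S_dd = 40.61
Terminal payoffs (K − S): max(-19.05, 0) = 0, max(1.425, 0) = 1.425, max(16.39, 0) = 16.39
Node u (S = 58.5): continuation = 1/1.04·[0.2571·0.0000 + 0.7429·1.4250] = 1.0179; exercise value = 0.0000 ≤ continuation, so V_u = 1.0179
Node d (S = 42.75): continuation = 1/1.04·[0.2571·1.4250 + 0.7429·16.3875] = 12.0577; exercise value = 14.2500 > continuation, so V_d = 14.2500 (exercise)
Node 0 (S = 45): continuation = 1/1.04·[0.2571·1.0179 + 0.7429·14.2500] = 10.4302; exercise value = 12.0000 > continuation, so V_0 = 12.0000 (exercise)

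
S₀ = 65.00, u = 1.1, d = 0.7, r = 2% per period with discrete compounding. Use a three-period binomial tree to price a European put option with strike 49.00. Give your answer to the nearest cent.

1.46

Risk-neutral probability p = (1 + 0.02 − 0.7)/(1.1 − 0.7) = 0.3200/0.4000 = 0.8000
Terminal stock prices: S_uuu = 86.52, S_uud = 55.05, S_udd = 35.03, S_ddd = 22.29
Terminal payoffs (K − S): max(-37.52, 0) = 0, max(-6.055, 0) = 0, max(13.97, 0) = 13.97, max(26.71, 0) = 26.71
Node uu (S = 78.65): V_uu = 1/1.02·[0.8000·0.0000 + 0.2000·0.0000] = 0.0000
Node ud (S = 50.05): V_ud = 1/1.02·[0.8000·0.0000 + 0.2000·13.9650] = 2.7382
Node dd (S = 31.85): V_dd = 1/1.02·[0.8000·13.9650 + 0.2000·26.7050] = 16.1892
Node u (S = 71.5): V_u = 1/1.02·[0.8000·0.0000 + 0.2000·2.7382] = 0.5369
Node d (S = 45.5): V_d = 1/1.02·[0.8000·2.7382 + 0.2000·16.1892] = 5.3220
Node 0 (S = 65): V_0 = 1/1.02·[0.8000·0.5369 + 0.2000·5.3220] = 1.4646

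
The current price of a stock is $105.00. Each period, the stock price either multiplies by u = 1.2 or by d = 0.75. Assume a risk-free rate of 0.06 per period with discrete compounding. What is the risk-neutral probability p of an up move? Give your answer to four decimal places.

Risk-neutral probability p = (1 + 0.06 − 0.75)/(1.2 − 0.75) = 0.3100/0.4500 = 0.6889

p = 0.6889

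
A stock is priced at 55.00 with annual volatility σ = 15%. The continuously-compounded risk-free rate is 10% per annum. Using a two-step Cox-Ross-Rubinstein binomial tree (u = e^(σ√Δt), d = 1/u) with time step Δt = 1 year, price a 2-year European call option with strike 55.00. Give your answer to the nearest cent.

10.38

CRR parameters: u = e^(σ√Δt) = e^(0.15·√1) = 1.1618, d = 1/u = 0.8607
Per-period rate: rΔt = 0.1·1 = 0.1, so R = e^0.1 = 1.1052
Risk-neutral probability p = (e^0.1 − 0.8607)/(1.1618 − 0.8607) = 0.2445/0.3011 = 0.8118
Terminal stock prices: S_uu = 74.24, S_ud = 55, S_dd = 40.75
Terminal payoffs (S − K): max(19.24, 0) = 19.24, max(0, 0) = 0, max(-14.25, 0) = 0
Node u (S = 63.9): V_u = e^(−0.1)·[0.8118·19.2422 + 0.1882·0.0000] = 14.1348
Node d (S = 47.34): V_d = e^(−0.1)·[0.8118·0.0000 + 0.1882·0.0000] = 0.0000
Node 0 (S = 55): V_0 = e^(−0.1)·[0.8118·14.1348 + 0.1882·0.0000] = 10.3831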